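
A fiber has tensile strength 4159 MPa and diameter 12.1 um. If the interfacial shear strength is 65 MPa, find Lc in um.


Lc = sigma_f * d / (2 * tau_i) = 4159 * 12.1 / (2 * 65) = 387.1 um

387.1 um


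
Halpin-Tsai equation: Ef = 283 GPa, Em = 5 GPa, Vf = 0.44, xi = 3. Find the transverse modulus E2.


eta = (Ef/Em - 1)/(Ef/Em + xi) = (56.6 - 1)/(56.6 + 3) = 0.9329
E2 = Em*(1+xi*eta*Vf)/(1-eta*Vf) = 18.93 GPa

18.93 GPa


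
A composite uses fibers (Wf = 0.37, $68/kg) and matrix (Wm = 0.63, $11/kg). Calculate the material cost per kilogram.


Cost = cost_f*Wf + cost_m*Wm = 68*0.37 + 11*0.63 = $32.09/kg

$32.09/kg


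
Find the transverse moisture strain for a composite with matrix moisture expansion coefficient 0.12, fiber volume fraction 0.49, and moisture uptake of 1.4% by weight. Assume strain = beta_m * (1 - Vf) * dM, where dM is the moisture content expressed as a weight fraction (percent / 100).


dM = 1.4/100 = 0.014
strain = beta_m * (1-Vf) * dM = 0.12 * 0.51 * 0.014 = 0.0008568

0.0008568


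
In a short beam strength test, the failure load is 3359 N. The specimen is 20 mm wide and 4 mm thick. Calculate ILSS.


ILSS = 3F/(4bh) = 3*3359/(4*20*4) = 31.49 MPa

31.49 MPa


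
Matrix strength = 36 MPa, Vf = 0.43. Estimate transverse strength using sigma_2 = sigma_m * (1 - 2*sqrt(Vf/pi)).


factor = 1 - 2*sqrt(0.43/pi) = 0.2601
sigma_2 = 36 * 0.2601 = 9.36 MPa

9.36 MPa


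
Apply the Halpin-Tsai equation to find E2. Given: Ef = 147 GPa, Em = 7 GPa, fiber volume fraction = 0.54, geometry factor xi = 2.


eta = (Ef/Em - 1)/(Ef/Em + xi) = (21.0 - 1)/(21.0 + 2) = 0.8696
E2 = Em*(1+xi*eta*Vf)/(1-eta*Vf) = 25.59 GPa

25.59 GPa


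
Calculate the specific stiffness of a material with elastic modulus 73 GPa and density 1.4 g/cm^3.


Specific stiffness = E/rho = 73/1.4 = 52.1 GPa/(g/cm^3)

52.1 GPa/(g/cm^3)


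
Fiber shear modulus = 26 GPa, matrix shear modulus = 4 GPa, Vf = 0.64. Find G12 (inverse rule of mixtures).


1/G12 = Vf/Gf + (1-Vf)/Gm = 0.64/26 + 0.36/4
G12 = 8.72 GPa

8.72 GPa


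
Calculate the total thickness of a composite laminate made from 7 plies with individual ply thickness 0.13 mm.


h = n * t_ply = 7 * 0.13 = 0.91 mm

0.91 mm


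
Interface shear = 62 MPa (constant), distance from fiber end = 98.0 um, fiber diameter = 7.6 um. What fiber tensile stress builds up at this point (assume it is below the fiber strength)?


Force balance: sigma_f * (pi*d^2/4) = tau * (pi*d) * x  ->  sigma_f = 4 * tau * x / d
sigma_f = 4 * 62 * 98.0 / 7.6 = 3197.9 MPa

3197.9 MPa


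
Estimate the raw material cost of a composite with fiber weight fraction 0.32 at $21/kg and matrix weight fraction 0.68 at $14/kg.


Cost = cost_f*Wf + cost_m*Wm = 21*0.32 + 14*0.68 = $16.24/kg

$16.24/kg


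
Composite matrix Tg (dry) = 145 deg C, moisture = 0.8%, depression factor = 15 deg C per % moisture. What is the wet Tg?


Tg_wet = Tg_dry - k*moisture = 145 - 15*0.8 = 133.0 deg C

133.0 deg C


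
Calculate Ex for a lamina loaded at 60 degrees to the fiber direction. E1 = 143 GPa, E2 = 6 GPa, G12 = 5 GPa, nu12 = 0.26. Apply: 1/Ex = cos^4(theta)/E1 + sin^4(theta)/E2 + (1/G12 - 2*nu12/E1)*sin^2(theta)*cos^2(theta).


cos^4(60) = 0.0625, sin^4(60) = 0.5625, sin^2(60)*cos^2(60) = 0.1875
1/G12 - 2*nu12/E1 = 1/5 - 2*0.26/143 = 0.196364 GPa^-1
1/Ex = 0.0625/143 + 0.5625/6 + 0.196364*0.1875 = 0.1310052 GPa^-1
Ex = 7.63 GPa

7.63 GPa


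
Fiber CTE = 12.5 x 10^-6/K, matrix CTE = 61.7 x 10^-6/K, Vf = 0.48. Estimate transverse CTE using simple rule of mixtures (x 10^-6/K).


alpha_2 = alpha_f*Vf + alpha_m*(1-Vf) = 12.5*0.48 + 61.7*0.52 = 38.1 x 10^-6/K

38.1 x 10^-6/K


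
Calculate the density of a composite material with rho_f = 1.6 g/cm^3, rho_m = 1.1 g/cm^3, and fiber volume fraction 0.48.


rho_c = rho_f*Vf + rho_m*(1-Vf) = 1.6*0.48 + 1.1*0.52 = 1.34 g/cm^3

1.34 g/cm^3


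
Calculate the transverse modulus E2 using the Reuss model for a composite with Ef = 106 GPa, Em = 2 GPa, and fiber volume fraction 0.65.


1/E2 = Vf/Ef + (1-Vf)/Em = 0.65/106 + 0.35/2
E2 = 5.52 GPa

5.52 GPa


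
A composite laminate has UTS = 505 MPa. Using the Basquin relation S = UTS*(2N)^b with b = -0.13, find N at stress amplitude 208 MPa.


N = 0.5 * (S/UTS)^(1/b) = 0.5 * (208/505)^(1/-0.13) = 459.4758 cycles

459.4758 cycles


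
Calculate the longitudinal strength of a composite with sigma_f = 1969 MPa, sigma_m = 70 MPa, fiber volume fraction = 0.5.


sigma_1 = sigma_f*Vf + sigma_m*(1-Vf) = 1969*0.5 + 70*0.5 = 1019.5 MPa

1019.5 MPa


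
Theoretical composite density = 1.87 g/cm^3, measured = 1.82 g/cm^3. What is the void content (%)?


Void% = (rho_theo - rho_actual)/rho_theo * 100 = (1.87 - 1.82)/1.87 * 100 = 2.67%

2.67%


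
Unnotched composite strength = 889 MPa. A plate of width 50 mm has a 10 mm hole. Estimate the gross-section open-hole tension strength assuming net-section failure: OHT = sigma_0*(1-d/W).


OHT = sigma_0*(1-d/W) = 889*(1-10/50) = 711.2 MPa

711.2 MPa


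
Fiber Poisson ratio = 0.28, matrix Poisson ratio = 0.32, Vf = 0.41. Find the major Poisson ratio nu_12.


nu_12 = nu_f*Vf + nu_m*(1-Vf) = 0.28*0.41 + 0.32*0.59 = 0.3036

0.3036


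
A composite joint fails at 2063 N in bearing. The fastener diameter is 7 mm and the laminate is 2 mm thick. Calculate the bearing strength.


sigma_br = F/(d*h) = 2063/(7*2) = 147.4 MPa

147.4 MPa


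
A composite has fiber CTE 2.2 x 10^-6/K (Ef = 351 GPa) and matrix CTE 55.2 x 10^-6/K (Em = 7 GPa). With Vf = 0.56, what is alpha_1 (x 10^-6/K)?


E1 = Ef*Vf + Em*(1-Vf) = 199.64
alpha_1 = (alpha_f*Ef*Vf + alpha_m*Em*(1-Vf))/E1 = 3.02 x 10^-6/K

3.02 x 10^-6/K


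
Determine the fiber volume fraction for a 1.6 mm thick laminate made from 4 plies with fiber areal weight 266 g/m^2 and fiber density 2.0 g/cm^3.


Vf = n * FAW / (rho_f * h * 1000) = 4 * 266 / (2.0 * 1.6 * 1000) = 0.3325

0.3325


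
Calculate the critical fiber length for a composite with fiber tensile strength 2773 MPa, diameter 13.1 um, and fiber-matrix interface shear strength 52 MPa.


Lc = sigma_f * d / (2 * tau_i) = 2773 * 13.1 / (2 * 52) = 349.3 um

349.3 um


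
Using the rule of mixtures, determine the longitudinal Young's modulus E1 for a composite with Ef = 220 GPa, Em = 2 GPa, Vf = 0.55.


E1 = Ef*Vf + Em*(1-Vf) = 220*0.55 + 2*0.45 = 121.9 GPa

121.9 GPa


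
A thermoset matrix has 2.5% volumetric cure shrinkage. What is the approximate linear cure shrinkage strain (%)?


Linear shrinkage ≈ vol_shrink/3 = 2.5/3 = 0.833%

0.833%


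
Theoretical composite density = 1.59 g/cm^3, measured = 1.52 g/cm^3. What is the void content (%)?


Void% = (rho_theo - rho_actual)/rho_theo * 100 = (1.59 - 1.52)/1.59 * 100 = 4.4%

4.4%


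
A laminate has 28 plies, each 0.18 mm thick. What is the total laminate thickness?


h = n * t_ply = 28 * 0.18 = 5.04 mm

5.04 mm


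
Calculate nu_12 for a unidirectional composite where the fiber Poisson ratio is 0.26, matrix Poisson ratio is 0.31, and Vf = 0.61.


nu_12 = nu_f*Vf + nu_m*(1-Vf) = 0.26*0.61 + 0.31*0.39 = 0.2795

0.2795


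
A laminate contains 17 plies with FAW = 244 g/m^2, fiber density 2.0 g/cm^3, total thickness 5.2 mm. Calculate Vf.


Vf = n * FAW / (rho_f * h * 1000) = 17 * 244 / (2.0 * 5.2 * 1000) = 0.3988

0.3988


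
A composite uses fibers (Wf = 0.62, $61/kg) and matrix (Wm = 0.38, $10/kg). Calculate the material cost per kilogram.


Cost = cost_f*Wf + cost_m*Wm = 61*0.62 + 10*0.38 = $41.62/kg

$41.62/kg


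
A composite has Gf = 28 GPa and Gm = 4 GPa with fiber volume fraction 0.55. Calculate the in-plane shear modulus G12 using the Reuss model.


1/G12 = Vf/Gf + (1-Vf)/Gm = 0.55/28 + 0.45/4
G12 = 7.57 GPa

7.57 GPa


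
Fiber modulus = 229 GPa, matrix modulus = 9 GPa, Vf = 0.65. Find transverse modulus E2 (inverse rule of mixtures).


1/E2 = Vf/Ef + (1-Vf)/Em = 0.65/229 + 0.35/9
E2 = 23.97 GPa

23.97 GPa


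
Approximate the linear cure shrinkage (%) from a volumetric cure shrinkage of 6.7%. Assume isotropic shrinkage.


Linear shrinkage ≈ vol_shrink/3 = 6.7/3 = 2.233%

2.233%


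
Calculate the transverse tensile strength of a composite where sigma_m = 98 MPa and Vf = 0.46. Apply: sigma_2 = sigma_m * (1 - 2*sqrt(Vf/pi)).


factor = 1 - 2*sqrt(0.46/pi) = 0.2347
sigma_2 = 98 * 0.2347 = 23.0 MPa

23.0 MPa


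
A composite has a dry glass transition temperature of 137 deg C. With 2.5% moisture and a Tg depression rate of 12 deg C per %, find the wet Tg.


Tg_wet = Tg_dry - k*moisture = 137 - 12*2.5 = 107.0 deg C

107.0 deg C


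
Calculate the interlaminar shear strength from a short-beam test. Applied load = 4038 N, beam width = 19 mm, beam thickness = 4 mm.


ILSS = 3F/(4bh) = 3*4038/(4*19*4) = 39.85 MPa

39.85 MPa


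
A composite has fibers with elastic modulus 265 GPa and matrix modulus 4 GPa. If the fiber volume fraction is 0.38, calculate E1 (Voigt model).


E1 = Ef*Vf + Em*(1-Vf) = 265*0.38 + 4*0.62 = 103.18 GPa

103.18 GPa


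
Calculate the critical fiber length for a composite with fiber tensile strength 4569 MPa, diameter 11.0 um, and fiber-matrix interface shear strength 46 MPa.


Lc = sigma_f * d / (2 * tau_i) = 4569 * 11.0 / (2 * 46) = 546.3 um

546.3 um


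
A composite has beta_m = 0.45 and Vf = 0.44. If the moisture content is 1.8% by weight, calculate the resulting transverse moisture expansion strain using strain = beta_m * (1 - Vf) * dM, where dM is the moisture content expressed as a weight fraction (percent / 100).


dM = 1.8/100 = 0.018
strain = beta_m * (1-Vf) * dM = 0.45 * 0.56 * 0.018 = 0.004536

0.004536


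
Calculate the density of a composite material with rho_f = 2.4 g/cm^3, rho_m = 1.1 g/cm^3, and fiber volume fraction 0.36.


rho_c = rho_f*Vf + rho_m*(1-Vf) = 2.4*0.36 + 1.1*0.64 = 1.568 g/cm^3

1.568 g/cm^3


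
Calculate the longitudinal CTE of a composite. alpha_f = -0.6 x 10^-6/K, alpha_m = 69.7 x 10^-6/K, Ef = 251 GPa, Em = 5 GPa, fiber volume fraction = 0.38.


E1 = Ef*Vf + Em*(1-Vf) = 98.48
alpha_1 = (alpha_f*Ef*Vf + alpha_m*Em*(1-Vf))/E1 = 1.61 x 10^-6/K

1.61 x 10^-6/K


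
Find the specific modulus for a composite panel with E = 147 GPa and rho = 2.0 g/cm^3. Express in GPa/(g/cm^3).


Specific stiffness = E/rho = 147/2.0 = 73.5 GPa/(g/cm^3)

73.5 GPa/(g/cm^3)


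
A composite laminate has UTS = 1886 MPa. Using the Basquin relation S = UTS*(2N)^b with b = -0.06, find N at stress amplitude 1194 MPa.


N = 0.5 * (S/UTS)^(1/b) = 0.5 * (1194/1886)^(1/-0.06) = 1018.4179 cycles

1018.4179 cycles


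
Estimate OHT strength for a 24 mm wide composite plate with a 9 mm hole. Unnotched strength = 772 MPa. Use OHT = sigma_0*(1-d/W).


OHT = sigma_0*(1-d/W) = 772*(1-9/24) = 482.5 MPa

482.5 MPa


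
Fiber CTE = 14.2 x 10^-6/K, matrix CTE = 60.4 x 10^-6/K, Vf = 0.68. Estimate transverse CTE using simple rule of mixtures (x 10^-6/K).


alpha_2 = alpha_f*Vf + alpha_m*(1-Vf) = 14.2*0.68 + 60.4*0.32 = 29.0 x 10^-6/K

29.0 x 10^-6/K


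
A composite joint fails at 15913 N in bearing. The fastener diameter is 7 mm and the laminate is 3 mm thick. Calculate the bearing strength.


sigma_br = F/(d*h) = 15913/(7*3) = 757.8 MPa

757.8 MPa


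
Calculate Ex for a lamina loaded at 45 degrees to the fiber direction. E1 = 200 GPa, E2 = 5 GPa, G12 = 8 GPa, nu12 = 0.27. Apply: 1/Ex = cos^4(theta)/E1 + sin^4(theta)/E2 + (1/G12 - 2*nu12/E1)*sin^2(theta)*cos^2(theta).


cos^4(45) = 0.25, sin^4(45) = 0.25, sin^2(45)*cos^2(45) = 0.25
1/G12 - 2*nu12/E1 = 1/8 - 2*0.27/200 = 0.1223 GPa^-1
1/Ex = 0.25/200 + 0.25/5 + 0.1223*0.25 = 0.081825 GPa^-1
Ex = 12.22 GPa

12.22 GPa


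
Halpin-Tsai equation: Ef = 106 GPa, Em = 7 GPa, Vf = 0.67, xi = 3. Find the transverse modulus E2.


eta = (Ef/Em - 1)/(Ef/Em + xi) = (15.1429 - 1)/(15.1429 + 3) = 0.7795
E2 = Em*(1+xi*eta*Vf)/(1-eta*Vf) = 37.61 GPa

37.61 GPa


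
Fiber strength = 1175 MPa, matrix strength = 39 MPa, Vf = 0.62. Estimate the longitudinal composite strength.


sigma_1 = sigma_f*Vf + sigma_m*(1-Vf) = 1175*0.62 + 39*0.38 = 743.3 MPa

743.3 MPa


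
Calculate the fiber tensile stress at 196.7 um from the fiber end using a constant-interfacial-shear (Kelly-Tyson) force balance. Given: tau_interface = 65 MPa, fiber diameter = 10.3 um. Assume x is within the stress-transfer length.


Force balance: sigma_f * (pi*d^2/4) = tau * (pi*d) * x  ->  sigma_f = 4 * tau * x / d
sigma_f = 4 * 65 * 196.7 / 10.3 = 4965.2 MPa

4965.2 MPa


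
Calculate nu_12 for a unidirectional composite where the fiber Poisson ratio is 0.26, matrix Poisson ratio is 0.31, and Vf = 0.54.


nu_12 = nu_f*Vf + nu_m*(1-Vf) = 0.26*0.54 + 0.31*0.46 = 0.283

0.283


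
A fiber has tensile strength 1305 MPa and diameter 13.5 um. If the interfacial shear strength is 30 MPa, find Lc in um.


Lc = sigma_f * d / (2 * tau_i) = 1305 * 13.5 / (2 * 30) = 293.6 um

293.6 um


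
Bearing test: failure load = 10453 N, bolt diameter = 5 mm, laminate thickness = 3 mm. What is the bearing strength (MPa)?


sigma_br = F/(d*h) = 10453/(5*3) = 696.9 MPa

696.9 MPa


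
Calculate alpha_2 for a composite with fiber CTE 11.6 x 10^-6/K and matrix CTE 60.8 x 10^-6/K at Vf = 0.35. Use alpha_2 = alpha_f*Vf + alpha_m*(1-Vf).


alpha_2 = alpha_f*Vf + alpha_m*(1-Vf) = 11.6*0.35 + 60.8*0.65 = 43.6 x 10^-6/K

43.6 x 10^-6/K


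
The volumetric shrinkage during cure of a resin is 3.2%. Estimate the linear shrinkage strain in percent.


Linear shrinkage ≈ vol_shrink/3 = 3.2/3 = 1.067%

1.067%


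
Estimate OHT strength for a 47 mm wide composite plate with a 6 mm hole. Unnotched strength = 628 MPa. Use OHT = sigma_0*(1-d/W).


OHT = sigma_0*(1-d/W) = 628*(1-6/47) = 547.8 MPa

547.8 MPa


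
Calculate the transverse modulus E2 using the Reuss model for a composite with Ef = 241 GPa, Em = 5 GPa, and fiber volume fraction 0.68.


1/E2 = Vf/Ef + (1-Vf)/Em = 0.68/241 + 0.32/5
E2 = 14.97 GPa

14.97 GPa


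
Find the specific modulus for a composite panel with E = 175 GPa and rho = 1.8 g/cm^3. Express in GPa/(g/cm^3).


Specific stiffness = E/rho = 175/1.8 = 97.2 GPa/(g/cm^3)

97.2 GPa/(g/cm^3)


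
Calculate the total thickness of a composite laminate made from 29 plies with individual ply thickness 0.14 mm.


h = n * t_ply = 29 * 0.14 = 4.06 mm

4.06 mm


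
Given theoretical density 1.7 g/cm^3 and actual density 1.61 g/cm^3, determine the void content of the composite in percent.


Void% = (rho_theo - rho_actual)/rho_theo * 100 = (1.7 - 1.61)/1.7 * 100 = 5.29%

5.29%


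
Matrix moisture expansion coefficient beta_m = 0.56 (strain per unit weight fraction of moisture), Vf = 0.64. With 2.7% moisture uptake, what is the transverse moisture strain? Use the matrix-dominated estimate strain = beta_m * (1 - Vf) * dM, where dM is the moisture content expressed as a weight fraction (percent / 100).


dM = 2.7/100 = 0.027
strain = beta_m * (1-Vf) * dM = 0.56 * 0.36 * 0.027 = 0.0054432

0.0054432


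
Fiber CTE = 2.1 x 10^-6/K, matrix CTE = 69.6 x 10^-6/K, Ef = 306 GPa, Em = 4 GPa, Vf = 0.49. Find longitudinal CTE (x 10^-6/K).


E1 = Ef*Vf + Em*(1-Vf) = 151.98
alpha_1 = (alpha_f*Ef*Vf + alpha_m*Em*(1-Vf))/E1 = 3.01 x 10^-6/K

3.01 x 10^-6/K


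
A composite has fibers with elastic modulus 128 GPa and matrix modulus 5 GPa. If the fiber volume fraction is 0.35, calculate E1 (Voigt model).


E1 = Ef*Vf + Em*(1-Vf) = 128*0.35 + 5*0.65 = 48.05 GPa

48.05 GPa


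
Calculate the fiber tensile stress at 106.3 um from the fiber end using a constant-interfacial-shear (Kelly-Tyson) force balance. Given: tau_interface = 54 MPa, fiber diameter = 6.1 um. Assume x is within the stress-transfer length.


Force balance: sigma_f * (pi*d^2/4) = tau * (pi*d) * x  ->  sigma_f = 4 * tau * x / d
sigma_f = 4 * 54 * 106.3 / 6.1 = 3764.1 MPa

3764.1 MPa


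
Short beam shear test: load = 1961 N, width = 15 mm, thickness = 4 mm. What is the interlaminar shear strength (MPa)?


ILSS = 3F/(4bh) = 3*1961/(4*15*4) = 24.51 MPa

24.51 MPa


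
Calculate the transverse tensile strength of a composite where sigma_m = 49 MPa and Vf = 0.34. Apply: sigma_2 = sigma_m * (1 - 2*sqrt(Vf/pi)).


factor = 1 - 2*sqrt(0.34/pi) = 0.342
sigma_2 = 49 * 0.342 = 16.76 MPa

16.76 MPa


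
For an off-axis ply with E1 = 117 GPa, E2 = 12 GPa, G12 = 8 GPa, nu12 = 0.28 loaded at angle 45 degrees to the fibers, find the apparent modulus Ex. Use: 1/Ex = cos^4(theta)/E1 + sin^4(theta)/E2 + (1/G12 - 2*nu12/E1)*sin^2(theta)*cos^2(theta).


cos^4(45) = 0.25, sin^4(45) = 0.25, sin^2(45)*cos^2(45) = 0.25
1/G12 - 2*nu12/E1 = 1/8 - 2*0.28/117 = 0.120214 GPa^-1
1/Ex = 0.25/117 + 0.25/12 + 0.120214*0.25 = 0.0530235 GPa^-1
Ex = 18.86 GPa

18.86 GPa


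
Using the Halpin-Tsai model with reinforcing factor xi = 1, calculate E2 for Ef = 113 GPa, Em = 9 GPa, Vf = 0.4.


eta = (Ef/Em - 1)/(Ef/Em + xi) = (12.5556 - 1)/(12.5556 + 1) = 0.8525
E2 = Em*(1+xi*eta*Vf)/(1-eta*Vf) = 18.31 GPa

18.31 GPa


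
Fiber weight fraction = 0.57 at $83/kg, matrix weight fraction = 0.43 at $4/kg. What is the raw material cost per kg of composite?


Cost = cost_f*Wf + cost_m*Wm = 83*0.57 + 4*0.43 = $49.03/kg

$49.03/kg


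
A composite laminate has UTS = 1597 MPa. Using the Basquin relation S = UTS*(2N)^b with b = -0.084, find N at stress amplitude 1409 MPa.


N = 0.5 * (S/UTS)^(1/b) = 0.5 * (1409/1597)^(1/-0.084) = 2.2208 cycles

2.2208 cycles


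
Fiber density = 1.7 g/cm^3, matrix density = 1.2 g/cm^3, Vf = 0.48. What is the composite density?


rho_c = rho_f*Vf + rho_m*(1-Vf) = 1.7*0.48 + 1.2*0.52 = 1.44 g/cm^3

1.44 g/cm^3


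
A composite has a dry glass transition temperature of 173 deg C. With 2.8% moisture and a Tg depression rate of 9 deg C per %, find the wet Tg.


Tg_wet = Tg_dry - k*moisture = 173 - 9*2.8 = 147.8 deg C

147.8 deg C


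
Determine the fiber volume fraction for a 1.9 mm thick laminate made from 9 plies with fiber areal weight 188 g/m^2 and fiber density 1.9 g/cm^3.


Vf = n * FAW / (rho_f * h * 1000) = 9 * 188 / (1.9 * 1.9 * 1000) = 0.4687

0.4687


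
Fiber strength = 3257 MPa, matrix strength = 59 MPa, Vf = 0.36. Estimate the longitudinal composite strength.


sigma_1 = sigma_f*Vf + sigma_m*(1-Vf) = 3257*0.36 + 59*0.64 = 1210.3 MPa

1210.3 MPa


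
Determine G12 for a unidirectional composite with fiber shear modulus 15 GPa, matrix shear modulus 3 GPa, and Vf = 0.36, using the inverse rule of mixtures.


1/G12 = Vf/Gf + (1-Vf)/Gm = 0.36/15 + 0.64/3
G12 = 4.21 GPa

4.21 GPa


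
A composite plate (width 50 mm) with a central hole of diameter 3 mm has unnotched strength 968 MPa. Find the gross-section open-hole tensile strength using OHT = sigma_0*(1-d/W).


OHT = sigma_0*(1-d/W) = 968*(1-3/50) = 909.9 MPa

909.9 MPa


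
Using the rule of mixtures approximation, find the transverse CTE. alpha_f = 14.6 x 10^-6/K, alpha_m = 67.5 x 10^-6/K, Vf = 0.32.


alpha_2 = alpha_f*Vf + alpha_m*(1-Vf) = 14.6*0.32 + 67.5*0.68 = 50.6 x 10^-6/K

50.6 x 10^-6/K


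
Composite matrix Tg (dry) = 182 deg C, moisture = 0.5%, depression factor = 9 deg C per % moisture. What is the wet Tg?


Tg_wet = Tg_dry - k*moisture = 182 - 9*0.5 = 177.5 deg C

177.5 deg C


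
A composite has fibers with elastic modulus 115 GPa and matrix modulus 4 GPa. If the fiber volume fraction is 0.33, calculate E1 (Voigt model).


E1 = Ef*Vf + Em*(1-Vf) = 115*0.33 + 4*0.67 = 40.63 GPa

40.63 GPa


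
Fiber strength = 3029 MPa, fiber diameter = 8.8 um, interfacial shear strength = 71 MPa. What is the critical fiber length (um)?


Lc = sigma_f * d / (2 * tau_i) = 3029 * 8.8 / (2 * 71) = 187.7 um

187.7 um


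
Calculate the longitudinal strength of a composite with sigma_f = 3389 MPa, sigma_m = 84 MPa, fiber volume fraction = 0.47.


sigma_1 = sigma_f*Vf + sigma_m*(1-Vf) = 3389*0.47 + 84*0.53 = 1637.4 MPa

1637.4 MPa


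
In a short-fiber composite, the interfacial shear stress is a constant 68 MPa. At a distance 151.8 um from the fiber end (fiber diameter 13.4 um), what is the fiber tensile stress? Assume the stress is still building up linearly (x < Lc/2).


Force balance: sigma_f * (pi*d^2/4) = tau * (pi*d) * x  ->  sigma_f = 4 * tau * x / d
sigma_f = 4 * 68 * 151.8 / 13.4 = 3081.3 MPa

3081.3 MPa


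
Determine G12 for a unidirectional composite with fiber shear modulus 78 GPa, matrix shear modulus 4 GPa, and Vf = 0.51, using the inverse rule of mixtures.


1/G12 = Vf/Gf + (1-Vf)/Gm = 0.51/78 + 0.49/4
G12 = 7.75 GPa

7.75 GPa


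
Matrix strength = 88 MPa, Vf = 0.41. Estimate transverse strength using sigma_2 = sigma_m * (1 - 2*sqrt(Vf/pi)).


factor = 1 - 2*sqrt(0.41/pi) = 0.2775
sigma_2 = 88 * 0.2775 = 24.42 MPa

24.42 MPa


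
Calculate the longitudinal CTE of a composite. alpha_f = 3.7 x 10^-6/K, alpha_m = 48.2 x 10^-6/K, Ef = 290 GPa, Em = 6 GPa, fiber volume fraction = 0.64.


E1 = Ef*Vf + Em*(1-Vf) = 187.76
alpha_1 = (alpha_f*Ef*Vf + alpha_m*Em*(1-Vf))/E1 = 4.21 x 10^-6/K

4.21 x 10^-6/K


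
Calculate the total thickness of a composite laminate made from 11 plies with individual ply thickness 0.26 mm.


h = n * t_ply = 11 * 0.26 = 2.86 mm

2.86 mm


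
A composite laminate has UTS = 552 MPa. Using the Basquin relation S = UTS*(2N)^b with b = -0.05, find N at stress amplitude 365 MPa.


N = 0.5 * (S/UTS)^(1/b) = 0.5 * (365/552)^(1/-0.05) = 1958.3678 cycles

1958.3678 cycles


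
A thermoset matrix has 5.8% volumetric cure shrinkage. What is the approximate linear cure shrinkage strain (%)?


Linear shrinkage ≈ vol_shrink/3 = 5.8/3 = 1.933%

1.933%


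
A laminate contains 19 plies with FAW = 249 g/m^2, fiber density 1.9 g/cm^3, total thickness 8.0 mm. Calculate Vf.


Vf = n * FAW / (rho_f * h * 1000) = 19 * 249 / (1.9 * 8.0 * 1000) = 0.3113

0.3113


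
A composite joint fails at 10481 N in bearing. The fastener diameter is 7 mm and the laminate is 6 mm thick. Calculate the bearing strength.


sigma_br = F/(d*h) = 10481/(7*6) = 249.5 MPa

249.5 MPa


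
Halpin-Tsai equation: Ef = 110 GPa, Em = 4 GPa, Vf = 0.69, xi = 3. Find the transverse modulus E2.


eta = (Ef/Em - 1)/(Ef/Em + xi) = (27.5 - 1)/(27.5 + 3) = 0.8689
E2 = Em*(1+xi*eta*Vf)/(1-eta*Vf) = 27.95 GPa

27.95 GPa


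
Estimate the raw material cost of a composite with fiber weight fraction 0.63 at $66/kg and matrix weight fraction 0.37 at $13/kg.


Cost = cost_f*Wf + cost_m*Wm = 66*0.63 + 13*0.37 = $46.39/kg

$46.39/kg


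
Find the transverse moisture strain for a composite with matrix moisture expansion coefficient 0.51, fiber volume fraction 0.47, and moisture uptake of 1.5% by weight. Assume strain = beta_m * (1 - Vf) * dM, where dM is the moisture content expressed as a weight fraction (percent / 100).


dM = 1.5/100 = 0.015
strain = beta_m * (1-Vf) * dM = 0.51 * 0.53 * 0.015 = 0.0040545

0.0040545


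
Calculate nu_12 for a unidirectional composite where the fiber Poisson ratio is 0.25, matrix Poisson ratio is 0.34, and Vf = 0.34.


nu_12 = nu_f*Vf + nu_m*(1-Vf) = 0.25*0.34 + 0.34*0.66 = 0.3094

0.3094


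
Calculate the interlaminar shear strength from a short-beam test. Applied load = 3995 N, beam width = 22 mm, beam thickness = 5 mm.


ILSS = 3F/(4bh) = 3*3995/(4*22*5) = 27.24 MPa

27.24 MPa


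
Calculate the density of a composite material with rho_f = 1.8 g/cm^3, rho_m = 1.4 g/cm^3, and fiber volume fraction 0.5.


rho_c = rho_f*Vf + rho_m*(1-Vf) = 1.8*0.5 + 1.4*0.5 = 1.6 g/cm^3

1.6 g/cm^3


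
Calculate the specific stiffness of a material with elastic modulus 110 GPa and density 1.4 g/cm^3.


Specific stiffness = E/rho = 110/1.4 = 78.6 GPa/(g/cm^3)

78.6 GPa/(g/cm^3)


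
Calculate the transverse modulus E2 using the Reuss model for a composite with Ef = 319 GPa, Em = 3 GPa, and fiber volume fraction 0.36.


1/E2 = Vf/Ef + (1-Vf)/Em = 0.36/319 + 0.64/3
E2 = 4.66 GPa

4.66 GPa


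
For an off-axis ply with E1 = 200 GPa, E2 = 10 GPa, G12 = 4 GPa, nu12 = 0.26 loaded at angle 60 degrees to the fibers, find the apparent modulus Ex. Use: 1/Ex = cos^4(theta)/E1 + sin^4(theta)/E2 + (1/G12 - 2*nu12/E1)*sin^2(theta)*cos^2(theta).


cos^4(60) = 0.0625, sin^4(60) = 0.5625, sin^2(60)*cos^2(60) = 0.1875
1/G12 - 2*nu12/E1 = 1/4 - 2*0.26/200 = 0.2474 GPa^-1
1/Ex = 0.0625/200 + 0.5625/10 + 0.2474*0.1875 = 0.10295 GPa^-1
Ex = 9.71 GPa

9.71 GPa


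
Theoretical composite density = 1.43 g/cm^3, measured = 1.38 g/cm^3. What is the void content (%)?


Void% = (rho_theo - rho_actual)/rho_theo * 100 = (1.43 - 1.38)/1.43 * 100 = 3.5%

3.5%


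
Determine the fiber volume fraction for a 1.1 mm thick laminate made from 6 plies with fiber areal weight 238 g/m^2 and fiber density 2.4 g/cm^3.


Vf = n * FAW / (rho_f * h * 1000) = 6 * 238 / (2.4 * 1.1 * 1000) = 0.5409

0.5409


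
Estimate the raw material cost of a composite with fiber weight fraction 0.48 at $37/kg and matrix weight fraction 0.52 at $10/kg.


Cost = cost_f*Wf + cost_m*Wm = 37*0.48 + 10*0.52 = $22.96/kg

$22.96/kg


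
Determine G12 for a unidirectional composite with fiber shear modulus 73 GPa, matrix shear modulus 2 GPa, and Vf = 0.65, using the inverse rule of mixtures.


1/G12 = Vf/Gf + (1-Vf)/Gm = 0.65/73 + 0.35/2
G12 = 5.44 GPa

5.44 GPa


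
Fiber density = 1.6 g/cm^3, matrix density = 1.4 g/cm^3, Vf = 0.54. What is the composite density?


rho_c = rho_f*Vf + rho_m*(1-Vf) = 1.6*0.54 + 1.4*0.46 = 1.508 g/cm^3

1.508 g/cm^3


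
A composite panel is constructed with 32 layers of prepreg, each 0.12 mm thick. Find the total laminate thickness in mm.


h = n * t_ply = 32 * 0.12 = 3.84 mm

3.84 mm


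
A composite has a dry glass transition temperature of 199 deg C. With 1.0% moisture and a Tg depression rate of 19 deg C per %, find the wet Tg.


Tg_wet = Tg_dry - k*moisture = 199 - 19*1.0 = 180.0 deg C

180.0 deg C


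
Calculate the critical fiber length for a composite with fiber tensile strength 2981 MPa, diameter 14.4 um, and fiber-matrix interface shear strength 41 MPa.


Lc = sigma_f * d / (2 * tau_i) = 2981 * 14.4 / (2 * 41) = 523.5 um

523.5 um


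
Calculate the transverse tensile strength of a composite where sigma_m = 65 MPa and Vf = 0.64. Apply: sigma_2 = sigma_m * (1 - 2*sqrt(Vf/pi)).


factor = 1 - 2*sqrt(0.64/pi) = 0.0973
sigma_2 = 65 * 0.0973 = 6.32 MPa

6.32 MPa


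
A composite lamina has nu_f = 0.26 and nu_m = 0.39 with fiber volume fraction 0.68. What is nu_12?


nu_12 = nu_f*Vf + nu_m*(1-Vf) = 0.26*0.68 + 0.39*0.32 = 0.3016

0.3016


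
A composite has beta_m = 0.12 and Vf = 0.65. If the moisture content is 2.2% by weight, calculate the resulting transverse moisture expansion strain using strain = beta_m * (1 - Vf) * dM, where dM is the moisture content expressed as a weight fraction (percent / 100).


dM = 2.2/100 = 0.022
strain = beta_m * (1-Vf) * dM = 0.12 * 0.35 * 0.022 = 0.000924

0.000924


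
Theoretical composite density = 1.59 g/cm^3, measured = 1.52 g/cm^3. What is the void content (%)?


Void% = (rho_theo - rho_actual)/rho_theo * 100 = (1.59 - 1.52)/1.59 * 100 = 4.4%

4.4%


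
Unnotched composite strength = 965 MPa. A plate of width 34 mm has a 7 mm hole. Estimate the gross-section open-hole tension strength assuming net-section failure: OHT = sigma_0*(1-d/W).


OHT = sigma_0*(1-d/W) = 965*(1-7/34) = 766.3 MPa

766.3 MPa


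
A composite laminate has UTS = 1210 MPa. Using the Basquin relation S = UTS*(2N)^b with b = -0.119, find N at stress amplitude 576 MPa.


N = 0.5 * (S/UTS)^(1/b) = 0.5 * (576/1210)^(1/-0.119) = 255.8008 cycles

255.8008 cycles


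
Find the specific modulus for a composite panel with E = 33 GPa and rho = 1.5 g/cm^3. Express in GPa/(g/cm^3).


Specific stiffness = E/rho = 33/1.5 = 22.0 GPa/(g/cm^3)

22.0 GPa/(g/cm^3)


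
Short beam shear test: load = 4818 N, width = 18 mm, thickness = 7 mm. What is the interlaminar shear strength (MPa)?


ILSS = 3F/(4bh) = 3*4818/(4*18*7) = 28.68 MPa

28.68 MPa


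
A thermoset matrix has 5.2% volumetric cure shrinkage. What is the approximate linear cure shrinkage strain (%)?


Linear shrinkage ≈ vol_shrink/3 = 5.2/3 = 1.733%

1.733%


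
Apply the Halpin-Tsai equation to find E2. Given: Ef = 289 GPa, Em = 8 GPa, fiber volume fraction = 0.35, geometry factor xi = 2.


eta = (Ef/Em - 1)/(Ef/Em + xi) = (36.125 - 1)/(36.125 + 2) = 0.9213
E2 = Em*(1+xi*eta*Vf)/(1-eta*Vf) = 19.42 GPa

19.42 GPa


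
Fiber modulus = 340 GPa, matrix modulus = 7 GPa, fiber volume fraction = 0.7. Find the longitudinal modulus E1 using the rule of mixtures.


E1 = Ef*Vf + Em*(1-Vf) = 340*0.7 + 7*0.3 = 240.1 GPa

240.1 GPa


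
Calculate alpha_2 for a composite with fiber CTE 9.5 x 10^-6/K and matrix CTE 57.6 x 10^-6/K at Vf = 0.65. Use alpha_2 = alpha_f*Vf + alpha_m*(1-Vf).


alpha_2 = alpha_f*Vf + alpha_m*(1-Vf) = 9.5*0.65 + 57.6*0.35 = 26.3 x 10^-6/K

26.3 x 10^-6/K


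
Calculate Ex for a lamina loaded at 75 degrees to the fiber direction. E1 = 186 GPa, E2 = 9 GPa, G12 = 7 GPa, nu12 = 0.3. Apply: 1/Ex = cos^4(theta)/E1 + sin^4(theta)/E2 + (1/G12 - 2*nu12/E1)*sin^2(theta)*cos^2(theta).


cos^4(75) = 0.004487, sin^4(75) = 0.870513, sin^2(75)*cos^2(75) = 0.0625
1/G12 - 2*nu12/E1 = 1/7 - 2*0.3/186 = 0.139631 GPa^-1
1/Ex = 0.004487/186 + 0.870513/9 + 0.139631*0.0625 = 0.1054747 GPa^-1
Ex = 9.48 GPa

9.48 GPa


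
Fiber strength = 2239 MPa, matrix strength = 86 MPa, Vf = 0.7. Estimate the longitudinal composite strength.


sigma_1 = sigma_f*Vf + sigma_m*(1-Vf) = 2239*0.7 + 86*0.3 = 1593.1 MPa

1593.1 MPa


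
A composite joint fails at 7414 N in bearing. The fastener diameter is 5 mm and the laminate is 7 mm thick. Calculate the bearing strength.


sigma_br = F/(d*h) = 7414/(5*7) = 211.8 MPa

211.8 MPa


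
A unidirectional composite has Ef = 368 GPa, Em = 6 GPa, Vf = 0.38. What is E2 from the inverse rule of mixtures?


1/E2 = Vf/Ef + (1-Vf)/Em = 0.38/368 + 0.62/6
E2 = 9.58 GPa

9.58 GPa


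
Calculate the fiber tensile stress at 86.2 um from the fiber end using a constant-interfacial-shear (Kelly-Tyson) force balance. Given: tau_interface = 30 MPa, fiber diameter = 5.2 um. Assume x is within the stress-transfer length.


Force balance: sigma_f * (pi*d^2/4) = tau * (pi*d) * x  ->  sigma_f = 4 * tau * x / d
sigma_f = 4 * 30 * 86.2 / 5.2 = 1989.2 MPa

1989.2 MPa


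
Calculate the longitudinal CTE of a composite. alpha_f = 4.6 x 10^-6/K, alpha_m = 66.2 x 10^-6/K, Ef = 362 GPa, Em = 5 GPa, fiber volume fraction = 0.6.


E1 = Ef*Vf + Em*(1-Vf) = 219.2
alpha_1 = (alpha_f*Ef*Vf + alpha_m*Em*(1-Vf))/E1 = 5.16 x 10^-6/K

5.16 x 10^-6/K


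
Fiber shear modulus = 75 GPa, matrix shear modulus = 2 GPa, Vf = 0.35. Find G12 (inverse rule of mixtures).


1/G12 = Vf/Gf + (1-Vf)/Gm = 0.35/75 + 0.65/2
G12 = 3.03 GPa

3.03 GPa


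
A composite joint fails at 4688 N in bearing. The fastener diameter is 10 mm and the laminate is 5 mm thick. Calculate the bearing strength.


sigma_br = F/(d*h) = 4688/(10*5) = 93.8 MPa

93.8 MPa


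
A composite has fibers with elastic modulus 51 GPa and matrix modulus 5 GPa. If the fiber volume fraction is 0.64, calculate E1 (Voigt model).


E1 = Ef*Vf + Em*(1-Vf) = 51*0.64 + 5*0.36 = 34.44 GPa

34.44 GPa


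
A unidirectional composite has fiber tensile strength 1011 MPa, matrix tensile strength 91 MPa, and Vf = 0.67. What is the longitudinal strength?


sigma_1 = sigma_f*Vf + sigma_m*(1-Vf) = 1011*0.67 + 91*0.33 = 707.4 MPa

707.4 MPa


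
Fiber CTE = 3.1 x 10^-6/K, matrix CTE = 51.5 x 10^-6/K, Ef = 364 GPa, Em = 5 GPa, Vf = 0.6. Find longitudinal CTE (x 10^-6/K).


E1 = Ef*Vf + Em*(1-Vf) = 220.4
alpha_1 = (alpha_f*Ef*Vf + alpha_m*Em*(1-Vf))/E1 = 3.54 x 10^-6/K

3.54 x 10^-6/K


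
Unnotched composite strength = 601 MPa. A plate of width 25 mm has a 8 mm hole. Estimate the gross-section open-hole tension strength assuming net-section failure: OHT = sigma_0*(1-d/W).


OHT = sigma_0*(1-d/W) = 601*(1-8/25) = 408.7 MPa

408.7 MPa


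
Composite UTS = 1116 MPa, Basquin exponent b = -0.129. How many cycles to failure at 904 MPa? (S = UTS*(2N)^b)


N = 0.5 * (S/UTS)^(1/b) = 0.5 * (904/1116)^(1/-0.129) = 2.5600 cycles

2.5600 cycles


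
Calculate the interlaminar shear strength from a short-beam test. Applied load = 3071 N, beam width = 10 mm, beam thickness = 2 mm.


ILSS = 3F/(4bh) = 3*3071/(4*10*2) = 115.16 MPa

115.16 MPa


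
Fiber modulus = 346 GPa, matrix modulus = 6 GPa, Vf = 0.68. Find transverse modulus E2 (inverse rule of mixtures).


1/E2 = Vf/Ef + (1-Vf)/Em = 0.68/346 + 0.32/6
E2 = 18.08 GPa

18.08 GPa


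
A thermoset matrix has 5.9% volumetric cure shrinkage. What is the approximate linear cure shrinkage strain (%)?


Linear shrinkage ≈ vol_shrink/3 = 5.9/3 = 1.967%

1.967%


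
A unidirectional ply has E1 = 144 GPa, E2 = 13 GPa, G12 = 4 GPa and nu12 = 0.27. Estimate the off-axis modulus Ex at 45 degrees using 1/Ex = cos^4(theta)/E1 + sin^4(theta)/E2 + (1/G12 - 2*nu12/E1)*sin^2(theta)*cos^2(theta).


cos^4(45) = 0.25, sin^4(45) = 0.25, sin^2(45)*cos^2(45) = 0.25
1/G12 - 2*nu12/E1 = 1/4 - 2*0.27/144 = 0.24625 GPa^-1
1/Ex = 0.25/144 + 0.25/13 + 0.24625*0.25 = 0.0825294 GPa^-1
Ex = 12.12 GPa

12.12 GPa


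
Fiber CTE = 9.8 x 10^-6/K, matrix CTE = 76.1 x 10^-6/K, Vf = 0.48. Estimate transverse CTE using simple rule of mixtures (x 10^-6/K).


alpha_2 = alpha_f*Vf + alpha_m*(1-Vf) = 9.8*0.48 + 76.1*0.52 = 44.3 x 10^-6/K

44.3 x 10^-6/K


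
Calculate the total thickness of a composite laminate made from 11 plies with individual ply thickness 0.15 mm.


h = n * t_ply = 11 * 0.15 = 1.65 mm

1.65 mm


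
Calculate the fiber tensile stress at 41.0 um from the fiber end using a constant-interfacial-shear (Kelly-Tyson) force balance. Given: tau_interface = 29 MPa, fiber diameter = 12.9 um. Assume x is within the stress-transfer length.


Force balance: sigma_f * (pi*d^2/4) = tau * (pi*d) * x  ->  sigma_f = 4 * tau * x / d
sigma_f = 4 * 29 * 41.0 / 12.9 = 368.7 MPa

368.7 MPa


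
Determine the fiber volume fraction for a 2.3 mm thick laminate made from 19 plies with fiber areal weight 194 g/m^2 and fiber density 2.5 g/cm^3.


Vf = n * FAW / (rho_f * h * 1000) = 19 * 194 / (2.5 * 2.3 * 1000) = 0.641

0.641


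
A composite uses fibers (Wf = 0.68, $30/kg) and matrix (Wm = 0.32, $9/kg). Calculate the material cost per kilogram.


Cost = cost_f*Wf + cost_m*Wm = 30*0.68 + 9*0.32 = $23.28/kg

$23.28/kg


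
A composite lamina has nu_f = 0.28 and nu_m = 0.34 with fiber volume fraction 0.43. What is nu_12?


nu_12 = nu_f*Vf + nu_m*(1-Vf) = 0.28*0.43 + 0.34*0.57 = 0.3142

0.3142


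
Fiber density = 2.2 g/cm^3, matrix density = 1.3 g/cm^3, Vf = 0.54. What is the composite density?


rho_c = rho_f*Vf + rho_m*(1-Vf) = 2.2*0.54 + 1.3*0.46 = 1.786 g/cm^3

1.786 g/cm^3


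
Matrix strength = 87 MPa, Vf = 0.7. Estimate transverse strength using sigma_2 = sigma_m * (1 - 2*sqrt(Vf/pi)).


factor = 1 - 2*sqrt(0.7/pi) = 0.0559
sigma_2 = 87 * 0.0559 = 4.87 MPa

4.87 MPa


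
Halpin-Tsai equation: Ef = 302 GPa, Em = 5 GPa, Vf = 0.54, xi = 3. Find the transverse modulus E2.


eta = (Ef/Em - 1)/(Ef/Em + xi) = (60.4 - 1)/(60.4 + 3) = 0.9369
E2 = Em*(1+xi*eta*Vf)/(1-eta*Vf) = 25.48 GPa

25.48 GPa


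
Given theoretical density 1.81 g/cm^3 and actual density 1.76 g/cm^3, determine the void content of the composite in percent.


Void% = (rho_theo - rho_actual)/rho_theo * 100 = (1.81 - 1.76)/1.81 * 100 = 2.76%

2.76%


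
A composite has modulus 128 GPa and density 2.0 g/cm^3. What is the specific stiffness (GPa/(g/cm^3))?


Specific stiffness = E/rho = 128/2.0 = 64.0 GPa/(g/cm^3)

64.0 GPa/(g/cm^3)


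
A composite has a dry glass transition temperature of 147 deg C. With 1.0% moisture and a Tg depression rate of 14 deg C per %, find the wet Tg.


Tg_wet = Tg_dry - k*moisture = 147 - 14*1.0 = 133.0 deg C

133.0 deg C


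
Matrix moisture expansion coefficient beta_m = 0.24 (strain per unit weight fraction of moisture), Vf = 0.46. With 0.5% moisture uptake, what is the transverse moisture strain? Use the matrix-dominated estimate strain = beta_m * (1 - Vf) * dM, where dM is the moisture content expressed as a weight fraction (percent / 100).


dM = 0.5/100 = 0.005
strain = beta_m * (1-Vf) * dM = 0.24 * 0.54 * 0.005 = 0.000648

0.000648


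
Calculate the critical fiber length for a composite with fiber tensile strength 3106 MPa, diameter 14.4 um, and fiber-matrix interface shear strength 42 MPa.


Lc = sigma_f * d / (2 * tau_i) = 3106 * 14.4 / (2 * 42) = 532.5 um

532.5 um


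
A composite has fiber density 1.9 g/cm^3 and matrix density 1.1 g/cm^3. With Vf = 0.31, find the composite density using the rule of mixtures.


rho_c = rho_f*Vf + rho_m*(1-Vf) = 1.9*0.31 + 1.1*0.69 = 1.348 g/cm^3

1.348 g/cm^3


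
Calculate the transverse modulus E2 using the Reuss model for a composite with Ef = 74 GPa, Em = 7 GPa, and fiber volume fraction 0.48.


1/E2 = Vf/Ef + (1-Vf)/Em = 0.48/74 + 0.52/7
E2 = 12.38 GPa

12.38 GPa


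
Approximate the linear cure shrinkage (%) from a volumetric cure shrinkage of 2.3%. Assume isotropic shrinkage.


Linear shrinkage ≈ vol_shrink/3 = 2.3/3 = 0.767%

0.767%


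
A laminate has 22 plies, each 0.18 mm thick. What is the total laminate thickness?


h = n * t_ply = 22 * 0.18 = 3.96 mm

3.96 mm


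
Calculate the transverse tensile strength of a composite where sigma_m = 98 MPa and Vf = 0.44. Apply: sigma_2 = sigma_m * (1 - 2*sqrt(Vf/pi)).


factor = 1 - 2*sqrt(0.44/pi) = 0.2515
sigma_2 = 98 * 0.2515 = 24.65 MPa

24.65 MPa


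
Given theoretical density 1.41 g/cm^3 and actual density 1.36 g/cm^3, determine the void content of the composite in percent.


Void% = (rho_theo - rho_actual)/rho_theo * 100 = (1.41 - 1.36)/1.41 * 100 = 3.55%

3.55%


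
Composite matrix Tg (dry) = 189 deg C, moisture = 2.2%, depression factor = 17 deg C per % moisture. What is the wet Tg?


Tg_wet = Tg_dry - k*moisture = 189 - 17*2.2 = 151.6 deg C

151.6 deg C


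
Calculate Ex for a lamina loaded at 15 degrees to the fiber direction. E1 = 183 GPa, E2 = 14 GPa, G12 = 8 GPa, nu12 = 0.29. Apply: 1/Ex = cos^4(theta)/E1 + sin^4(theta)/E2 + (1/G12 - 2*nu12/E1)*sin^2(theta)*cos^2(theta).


cos^4(15) = 0.870513, sin^4(15) = 0.004487, sin^2(15)*cos^2(15) = 0.0625
1/G12 - 2*nu12/E1 = 1/8 - 2*0.29/183 = 0.121831 GPa^-1
1/Ex = 0.870513/183 + 0.004487/14 + 0.121831*0.0625 = 0.0126918 GPa^-1
Ex = 78.79 GPa

78.79 GPa


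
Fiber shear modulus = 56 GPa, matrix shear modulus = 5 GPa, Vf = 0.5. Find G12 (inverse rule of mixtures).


1/G12 = Vf/Gf + (1-Vf)/Gm = 0.5/56 + 0.5/5
G12 = 9.18 GPa

9.18 GPa


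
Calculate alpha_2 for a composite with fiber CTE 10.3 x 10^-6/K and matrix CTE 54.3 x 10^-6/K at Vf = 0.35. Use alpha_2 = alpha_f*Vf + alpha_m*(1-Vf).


alpha_2 = alpha_f*Vf + alpha_m*(1-Vf) = 10.3*0.35 + 54.3*0.65 = 38.9 x 10^-6/K

38.9 x 10^-6/K


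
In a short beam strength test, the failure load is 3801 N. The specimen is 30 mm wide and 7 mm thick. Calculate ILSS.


ILSS = 3F/(4bh) = 3*3801/(4*30*7) = 13.58 MPa

13.58 MPa


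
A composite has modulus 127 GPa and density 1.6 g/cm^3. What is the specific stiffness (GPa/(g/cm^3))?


Specific stiffness = E/rho = 127/1.6 = 79.4 GPa/(g/cm^3)

79.4 GPa/(g/cm^3)


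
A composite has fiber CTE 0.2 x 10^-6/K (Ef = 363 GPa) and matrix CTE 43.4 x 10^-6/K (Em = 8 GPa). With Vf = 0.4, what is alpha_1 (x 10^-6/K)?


E1 = Ef*Vf + Em*(1-Vf) = 150.0
alpha_1 = (alpha_f*Ef*Vf + alpha_m*Em*(1-Vf))/E1 = 1.58 x 10^-6/K

1.58 x 10^-6/K


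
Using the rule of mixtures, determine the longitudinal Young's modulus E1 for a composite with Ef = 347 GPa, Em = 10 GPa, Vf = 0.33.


E1 = Ef*Vf + Em*(1-Vf) = 347*0.33 + 10*0.67 = 121.21 GPa

121.21 GPa
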